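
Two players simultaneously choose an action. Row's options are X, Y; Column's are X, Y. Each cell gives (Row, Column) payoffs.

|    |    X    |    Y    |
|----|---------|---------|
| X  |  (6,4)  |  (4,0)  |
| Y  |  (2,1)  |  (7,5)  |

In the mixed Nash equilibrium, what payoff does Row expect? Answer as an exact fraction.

Column mixes with probability q on X, chosen so Row is indifferent: 6q + 4(1−q) = 2q + 7(1−q) gives q = 3/7.
Row's expected payoff (from either row, since indifferent) is 6·3/7 + 4·4/7 = 34/7.

34/7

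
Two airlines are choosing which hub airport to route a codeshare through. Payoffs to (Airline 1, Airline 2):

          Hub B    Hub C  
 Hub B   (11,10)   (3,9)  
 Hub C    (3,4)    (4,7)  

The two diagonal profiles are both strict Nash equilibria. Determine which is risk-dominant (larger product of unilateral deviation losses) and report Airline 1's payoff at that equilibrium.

At both Hub B: Airline 1 loses 11 − 3 = 8 by deviating; Airline 2 loses 10 − 9 = 1. Product = 8·1 = 8.
At both Hub C: Airline 1 loses 4 − 3 = 1 by deviating; Airline 2 loses 7 − 4 = 3. Product = 1·3 = 3.
8 > 3, so both Hub B is risk-dominant. Airline 1's payoff there is 11.

11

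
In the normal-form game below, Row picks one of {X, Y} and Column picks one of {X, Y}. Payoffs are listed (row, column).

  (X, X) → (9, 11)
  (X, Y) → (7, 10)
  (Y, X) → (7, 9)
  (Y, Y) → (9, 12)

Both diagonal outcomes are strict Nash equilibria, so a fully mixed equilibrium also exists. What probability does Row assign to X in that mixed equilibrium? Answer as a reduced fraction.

3/4

Row's mix p on X must make Column indifferent between X and Y.
Column's payoff from X: 11p + 9(1−p). From Y: 10p + 12(1−p).
Set equal: 1p = 3(1−p) → p = 3/4.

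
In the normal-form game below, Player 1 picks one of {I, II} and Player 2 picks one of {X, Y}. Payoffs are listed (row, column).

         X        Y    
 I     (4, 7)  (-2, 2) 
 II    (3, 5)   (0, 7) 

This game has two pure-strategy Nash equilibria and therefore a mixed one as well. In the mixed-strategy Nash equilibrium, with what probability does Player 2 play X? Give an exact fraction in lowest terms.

2/3

Player 2's mix q on X must make Player 1 indifferent between I and II.
Player 1's payoff from I: 4q + (-2)(1−q). From II: 3q + 0(1−q).
Set equal: 1q = 2(1−q) → q = 2/3.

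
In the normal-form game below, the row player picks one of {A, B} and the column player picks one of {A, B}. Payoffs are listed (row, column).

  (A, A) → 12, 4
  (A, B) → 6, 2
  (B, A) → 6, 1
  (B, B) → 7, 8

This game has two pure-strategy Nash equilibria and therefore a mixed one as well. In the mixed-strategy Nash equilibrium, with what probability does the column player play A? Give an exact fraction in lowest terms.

1/7

The column player's mix q on A must make the row player indifferent between A and B.
The row player's payoff from A: 12q + 6(1−q). From B: 6q + 7(1−q).
Set equal: 6q = 1(1−q) → q = 1/7.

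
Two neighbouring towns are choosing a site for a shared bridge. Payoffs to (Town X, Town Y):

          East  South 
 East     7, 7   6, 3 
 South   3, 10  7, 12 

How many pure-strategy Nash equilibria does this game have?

2

Both East: Town X gets 7 (best alternative 3); Town Y gets 7 (best alternative 3). Neither deviates — NE.
Both South: Town X gets 7 (best alternative 6); Town Y gets 12 (best alternative 10). Neither deviates — NE.
(South, East) is not a NE: Town X would switch to East (7 > 3).
No other cell survives both best-response checks, so there are 2 pure NE.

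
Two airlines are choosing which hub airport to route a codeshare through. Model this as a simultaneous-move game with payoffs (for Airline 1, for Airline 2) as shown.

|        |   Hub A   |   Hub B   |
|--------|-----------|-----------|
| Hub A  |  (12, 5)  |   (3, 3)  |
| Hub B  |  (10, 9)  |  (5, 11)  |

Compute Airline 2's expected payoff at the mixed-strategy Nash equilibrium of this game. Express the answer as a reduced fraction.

7

Airline 1 mixes with probability p on Hub A, chosen so Airline 2 is indifferent: 5p + 9(1−p) = 3p + 11(1−p) gives p = 1/2.
Airline 2's expected payoff is 5·1/2 + 9·1/2 = 7.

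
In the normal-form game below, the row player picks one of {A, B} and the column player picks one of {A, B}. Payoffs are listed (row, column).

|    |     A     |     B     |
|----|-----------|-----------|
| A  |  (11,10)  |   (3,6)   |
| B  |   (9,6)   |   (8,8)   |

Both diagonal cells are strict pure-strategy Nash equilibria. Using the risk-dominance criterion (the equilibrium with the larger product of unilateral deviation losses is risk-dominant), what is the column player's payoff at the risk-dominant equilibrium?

8

At both A: the row player loses 11 − 9 = 2 by deviating; the column player loses 10 − 6 = 4. Product = 2·4 = 8.
At both B: the row player loses 8 − 3 = 5 by deviating; the column player loses 8 − 6 = 2. Product = 5·2 = 10.
10 > 8, so both B is risk-dominant. The column player's payoff there is 8.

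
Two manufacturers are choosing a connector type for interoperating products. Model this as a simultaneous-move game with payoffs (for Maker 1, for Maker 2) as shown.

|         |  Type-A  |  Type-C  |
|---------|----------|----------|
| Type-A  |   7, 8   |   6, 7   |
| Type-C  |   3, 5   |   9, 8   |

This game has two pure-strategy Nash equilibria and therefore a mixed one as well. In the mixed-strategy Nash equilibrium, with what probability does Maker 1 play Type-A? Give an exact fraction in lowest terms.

Maker 1's mix p on Type-A must make Maker 2 indifferent between Type-A and Type-C.
Maker 2's payoff from Type-A: 8p + 5(1−p). From Type-C: 7p + 8(1−p).
Set equal: 1p = 3(1−p) → p = 3/4.

3/4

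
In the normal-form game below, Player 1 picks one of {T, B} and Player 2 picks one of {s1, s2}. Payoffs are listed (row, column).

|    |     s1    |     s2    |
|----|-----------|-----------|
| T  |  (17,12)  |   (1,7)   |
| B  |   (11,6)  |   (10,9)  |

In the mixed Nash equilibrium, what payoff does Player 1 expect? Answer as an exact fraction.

Player 2 mixes with probability q on s1, chosen so Player 1 is indifferent: 17q + 1(1−q) = 11q + 10(1−q) gives q = 3/5.
Player 1's expected payoff (from either row, since indifferent) is 17·3/5 + 1·2/5 = 53/5.

53/5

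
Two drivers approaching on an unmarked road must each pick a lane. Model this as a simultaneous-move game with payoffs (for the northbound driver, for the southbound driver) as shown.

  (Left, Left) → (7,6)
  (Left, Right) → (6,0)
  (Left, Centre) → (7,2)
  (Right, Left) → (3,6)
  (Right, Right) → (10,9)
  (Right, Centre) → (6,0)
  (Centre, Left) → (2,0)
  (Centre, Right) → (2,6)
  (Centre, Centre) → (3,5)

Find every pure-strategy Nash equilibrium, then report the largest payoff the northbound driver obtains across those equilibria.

Both Left is a pure NE (the northbound driver: 7 ≥ 3; the southbound driver: 6 ≥ 2). The northbound driver gets 7.
Both Right is a pure NE (the northbound driver: 10 ≥ 6; the southbound driver: 9 ≥ 6). The northbound driver gets 10.
Every other cell has a profitable deviation for at least one player. Highest of {7, 10} is 10.

10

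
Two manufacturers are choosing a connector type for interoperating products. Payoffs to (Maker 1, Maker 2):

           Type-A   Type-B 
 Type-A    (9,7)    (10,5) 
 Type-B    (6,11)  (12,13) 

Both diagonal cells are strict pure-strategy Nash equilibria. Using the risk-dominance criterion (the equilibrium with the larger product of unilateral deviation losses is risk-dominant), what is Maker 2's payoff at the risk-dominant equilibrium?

7

At both Type-A: Maker 1 loses 9 − 6 = 3 by deviating; Maker 2 loses 7 − 5 = 2. Product = 3·2 = 6.
At both Type-B: Maker 1 loses 12 − 10 = 2 by deviating; Maker 2 loses 13 − 11 = 2. Product = 2·2 = 4.
6 > 4, so both Type-A is risk-dominant. Maker 2's payoff there is 7.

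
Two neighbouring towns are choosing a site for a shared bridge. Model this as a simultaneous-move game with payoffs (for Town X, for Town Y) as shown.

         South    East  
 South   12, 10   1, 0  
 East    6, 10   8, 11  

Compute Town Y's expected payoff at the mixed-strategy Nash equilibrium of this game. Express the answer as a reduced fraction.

10

Town X mixes with probability p on South, chosen so Town Y is indifferent: 10p + 10(1−p) = 0p + 11(1−p) gives p = 1/11.
Town Y's expected payoff is 10·1/11 + 10·10/11 = 10.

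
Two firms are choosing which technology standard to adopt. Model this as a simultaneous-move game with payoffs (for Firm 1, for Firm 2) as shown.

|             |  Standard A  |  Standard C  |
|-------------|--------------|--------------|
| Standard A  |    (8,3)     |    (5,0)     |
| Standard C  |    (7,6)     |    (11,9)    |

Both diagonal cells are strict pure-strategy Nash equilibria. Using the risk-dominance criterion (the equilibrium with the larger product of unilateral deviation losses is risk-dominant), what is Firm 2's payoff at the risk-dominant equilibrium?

At both Standard A: Firm 1 loses 8 − 7 = 1 by deviating; Firm 2 loses 3 − 0 = 3. Product = 1·3 = 3.
At both Standard C: Firm 1 loses 11 − 5 = 6 by deviating; Firm 2 loses 9 − 6 = 3. Product = 6·3 = 18.
18 > 3, so both Standard C is risk-dominant. Firm 2's payoff there is 9.

9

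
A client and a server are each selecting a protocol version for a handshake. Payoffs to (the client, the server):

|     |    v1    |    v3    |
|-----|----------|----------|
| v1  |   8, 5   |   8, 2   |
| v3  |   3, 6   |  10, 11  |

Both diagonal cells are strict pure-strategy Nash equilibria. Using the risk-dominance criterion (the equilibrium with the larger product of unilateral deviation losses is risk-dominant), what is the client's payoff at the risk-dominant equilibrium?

8

At both v1: the client loses 8 − 3 = 5 by deviating; the server loses 5 − 2 = 3. Product = 5·3 = 15.
At both v3: the client loses 10 − 8 = 2 by deviating; the server loses 11 − 6 = 5. Product = 2·5 = 10.
15 > 10, so both v1 is risk-dominant. The client's payoff there is 8.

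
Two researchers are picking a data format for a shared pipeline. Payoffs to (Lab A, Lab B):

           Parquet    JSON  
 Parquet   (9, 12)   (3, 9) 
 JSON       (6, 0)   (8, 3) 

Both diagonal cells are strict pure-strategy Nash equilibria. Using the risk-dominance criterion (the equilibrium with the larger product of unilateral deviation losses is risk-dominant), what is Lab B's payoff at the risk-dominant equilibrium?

3

At both Parquet: Lab A loses 9 − 6 = 3 by deviating; Lab B loses 12 − 9 = 3. Product = 3·3 = 9.
At both JSON: Lab A loses 8 − 3 = 5 by deviating; Lab B loses 3 − 0 = 3. Product = 5·3 = 15.
15 > 9, so both JSON is risk-dominant. Lab B's payoff there is 3.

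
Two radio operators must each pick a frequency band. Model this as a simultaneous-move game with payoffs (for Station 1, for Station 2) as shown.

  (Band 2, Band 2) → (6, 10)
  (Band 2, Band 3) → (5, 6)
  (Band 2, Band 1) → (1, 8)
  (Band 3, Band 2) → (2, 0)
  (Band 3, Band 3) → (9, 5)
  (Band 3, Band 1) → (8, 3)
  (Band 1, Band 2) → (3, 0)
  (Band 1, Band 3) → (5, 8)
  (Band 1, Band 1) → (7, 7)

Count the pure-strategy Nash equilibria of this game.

2

Both Band 2: Station 1 gets 6 (best alternative 3); Station 2 gets 10 (best alternative 8). Neither deviates — NE.
Both Band 3: Station 1 gets 9 (best alternative 5); Station 2 gets 5 (best alternative 3). Neither deviates — NE.
Both Band 1 is not a NE: Station 1 would switch to Band 3 (8 > 7).
No other cell survives both best-response checks, so there are 2 pure NE.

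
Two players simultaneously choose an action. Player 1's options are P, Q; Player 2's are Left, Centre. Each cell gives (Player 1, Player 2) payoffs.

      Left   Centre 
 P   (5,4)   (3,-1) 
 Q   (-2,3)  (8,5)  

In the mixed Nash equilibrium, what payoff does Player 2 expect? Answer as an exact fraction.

Player 1 mixes with probability p on P, chosen so Player 2 is indifferent: 4p + 3(1−p) = (-1)p + 5(1−p) gives p = 2/7.
Player 2's expected payoff is 4·2/7 + 3·5/7 = 23/7.

23/7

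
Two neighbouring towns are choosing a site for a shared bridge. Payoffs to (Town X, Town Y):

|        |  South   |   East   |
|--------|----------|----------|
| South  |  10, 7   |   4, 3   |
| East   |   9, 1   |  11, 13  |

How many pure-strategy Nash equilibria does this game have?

Both South: Town X gets 10 (best alternative 9); Town Y gets 7 (best alternative 3). Neither deviates — NE.
Both East: Town X gets 11 (best alternative 4); Town Y gets 13 (best alternative 1). Neither deviates — NE.
(East, South) is not a NE: Town X would switch to South (10 > 9).
No other cell survives both best-response checks, so there are 2 pure NE.

2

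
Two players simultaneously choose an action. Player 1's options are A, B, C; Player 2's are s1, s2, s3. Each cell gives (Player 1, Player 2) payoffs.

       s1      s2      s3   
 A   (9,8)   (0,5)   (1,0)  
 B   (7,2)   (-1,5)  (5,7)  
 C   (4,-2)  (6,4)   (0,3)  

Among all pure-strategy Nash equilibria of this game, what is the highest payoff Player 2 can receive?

(A, s1) is a pure NE (Player 1: 9 ≥ 7; Player 2: 8 ≥ 5). Player 2 gets 8.
(B, s3) is a pure NE (Player 1: 5 ≥ 1; Player 2: 7 ≥ 5). Player 2 gets 7.
(C, s2) is a pure NE (Player 1: 6 ≥ 0; Player 2: 4 ≥ 3). Player 2 gets 4.
Every other cell has a profitable deviation for at least one player. Highest of {8, 7, 4} is 8.

8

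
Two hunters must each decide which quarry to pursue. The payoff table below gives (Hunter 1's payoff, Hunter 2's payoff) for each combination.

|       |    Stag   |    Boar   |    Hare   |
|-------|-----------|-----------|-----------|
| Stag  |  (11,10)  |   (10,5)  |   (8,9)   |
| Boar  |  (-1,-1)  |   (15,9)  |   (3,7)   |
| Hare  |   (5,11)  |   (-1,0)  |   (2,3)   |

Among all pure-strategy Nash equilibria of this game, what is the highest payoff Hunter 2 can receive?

10

Both Stag is a pure NE (Hunter 1: 11 ≥ 5; Hunter 2: 10 ≥ 9). Hunter 2 gets 10.
Both Boar is a pure NE (Hunter 1: 15 ≥ 10; Hunter 2: 9 ≥ 7). Hunter 2 gets 9.
Every other cell has a profitable deviation for at least one player. Highest of {10, 9} is 10.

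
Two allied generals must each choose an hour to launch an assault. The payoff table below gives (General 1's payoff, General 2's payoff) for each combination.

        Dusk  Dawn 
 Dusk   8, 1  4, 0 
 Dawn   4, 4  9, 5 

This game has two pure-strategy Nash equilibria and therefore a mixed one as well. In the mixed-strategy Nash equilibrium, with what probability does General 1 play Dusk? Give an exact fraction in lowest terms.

1/2

General 1's mix p on Dusk must make General 2 indifferent between Dusk and Dawn.
General 2's payoff from Dusk: 1p + 4(1−p). From Dawn: 0p + 5(1−p).
Set equal: 1p = 1(1−p) → p = 1/2.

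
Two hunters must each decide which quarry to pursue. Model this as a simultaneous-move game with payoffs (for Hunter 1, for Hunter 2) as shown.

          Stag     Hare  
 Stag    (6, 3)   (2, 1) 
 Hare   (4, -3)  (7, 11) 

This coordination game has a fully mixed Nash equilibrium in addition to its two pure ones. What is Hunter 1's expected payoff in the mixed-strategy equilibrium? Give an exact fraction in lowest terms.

Hunter 2 mixes with probability q on Stag, chosen so Hunter 1 is indifferent: 6q + 2(1−q) = 4q + 7(1−q) gives q = 5/7.
Hunter 1's expected payoff (from either row, since indifferent) is 6·5/7 + 2·2/7 = 34/7.

34/7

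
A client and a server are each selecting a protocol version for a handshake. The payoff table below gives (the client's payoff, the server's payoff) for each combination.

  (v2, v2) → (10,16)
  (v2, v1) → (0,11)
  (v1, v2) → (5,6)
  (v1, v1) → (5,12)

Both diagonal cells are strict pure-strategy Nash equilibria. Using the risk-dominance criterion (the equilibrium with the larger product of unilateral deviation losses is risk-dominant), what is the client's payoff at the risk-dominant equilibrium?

5

At both v2: the client loses 10 − 5 = 5 by deviating; the server loses 16 − 11 = 5. Product = 5·5 = 25.
At both v1: the client loses 5 − 0 = 5 by deviating; the server loses 12 − 6 = 6. Product = 5·6 = 30.
30 > 25, so both v1 is risk-dominant. The client's payoff there is 5.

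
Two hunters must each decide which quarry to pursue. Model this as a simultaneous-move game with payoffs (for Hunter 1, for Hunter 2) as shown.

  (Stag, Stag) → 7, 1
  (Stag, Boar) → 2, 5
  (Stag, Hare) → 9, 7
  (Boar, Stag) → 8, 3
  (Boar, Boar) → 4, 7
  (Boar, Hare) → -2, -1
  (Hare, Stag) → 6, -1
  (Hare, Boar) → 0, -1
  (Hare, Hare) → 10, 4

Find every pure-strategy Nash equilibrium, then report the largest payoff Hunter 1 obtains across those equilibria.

10

Both Boar is a pure NE (Hunter 1: 4 ≥ 2; Hunter 2: 7 ≥ 3). Hunter 1 gets 4.
Both Hare is a pure NE (Hunter 1: 10 ≥ 9; Hunter 2: 4 ≥ -1). Hunter 1 gets 10.
Every other cell has a profitable deviation for at least one player. Highest of {4, 10} is 10.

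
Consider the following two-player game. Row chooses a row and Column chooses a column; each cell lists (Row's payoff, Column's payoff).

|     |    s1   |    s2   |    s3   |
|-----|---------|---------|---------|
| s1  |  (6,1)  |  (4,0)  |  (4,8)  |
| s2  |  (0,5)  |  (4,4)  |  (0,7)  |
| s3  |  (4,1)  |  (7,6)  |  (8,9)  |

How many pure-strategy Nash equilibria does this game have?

1

Both s3: Row gets 8 (best alternative 4); Column gets 9 (best alternative 6). Neither deviates — NE.
Both s2 is not a NE: Row would switch to s3 (7 > 4).
No other cell survives both best-response checks, so there is 1 pure NE.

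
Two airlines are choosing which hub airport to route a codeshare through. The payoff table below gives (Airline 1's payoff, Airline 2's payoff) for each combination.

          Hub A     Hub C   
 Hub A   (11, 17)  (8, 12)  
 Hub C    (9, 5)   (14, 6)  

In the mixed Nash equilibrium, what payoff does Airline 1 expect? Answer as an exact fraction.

41/4

Airline 2 mixes with probability q on Hub A, chosen so Airline 1 is indifferent: 11q + 8(1−q) = 9q + 14(1−q) gives q = 3/4.
Airline 1's expected payoff (from either row, since indifferent) is 11·3/4 + 8·1/4 = 41/4.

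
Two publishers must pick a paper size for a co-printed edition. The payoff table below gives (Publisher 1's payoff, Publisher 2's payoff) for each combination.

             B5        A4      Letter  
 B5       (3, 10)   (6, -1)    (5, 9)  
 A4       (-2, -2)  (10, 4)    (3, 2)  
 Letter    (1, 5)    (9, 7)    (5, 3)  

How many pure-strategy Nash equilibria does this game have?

Both B5: Publisher 1 gets 3 (best alternative 1); Publisher 2 gets 10 (best alternative 9). Neither deviates — NE.
Both A4: Publisher 1 gets 10 (best alternative 9); Publisher 2 gets 4 (best alternative 2). Neither deviates — NE.
Both Letter is not a NE: Publisher 2 would switch to A4 (7 > 3).
No other cell survives both best-response checks, so there are 2 pure NE.

2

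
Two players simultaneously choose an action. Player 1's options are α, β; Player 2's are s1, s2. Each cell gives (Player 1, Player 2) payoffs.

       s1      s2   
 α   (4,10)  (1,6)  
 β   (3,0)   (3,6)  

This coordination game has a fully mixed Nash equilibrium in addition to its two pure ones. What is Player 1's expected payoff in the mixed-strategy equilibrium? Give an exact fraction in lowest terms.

3

Player 2 mixes with probability q on s1, chosen so Player 1 is indifferent: 4q + 1(1−q) = 3q + 3(1−q) gives q = 2/3.
Player 1's expected payoff (from either row, since indifferent) is 4·2/3 + 1·1/3 = 3.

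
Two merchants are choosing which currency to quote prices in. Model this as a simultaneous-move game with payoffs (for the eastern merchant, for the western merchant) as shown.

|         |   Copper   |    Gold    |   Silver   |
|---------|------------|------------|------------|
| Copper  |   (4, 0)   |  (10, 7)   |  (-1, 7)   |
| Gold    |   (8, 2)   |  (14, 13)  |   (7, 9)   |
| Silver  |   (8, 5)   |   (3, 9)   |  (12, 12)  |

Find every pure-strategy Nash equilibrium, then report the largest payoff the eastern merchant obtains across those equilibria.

14

Both Gold is a pure NE (the eastern merchant: 14 ≥ 10; the western merchant: 13 ≥ 9). The eastern merchant gets 14.
Both Silver is a pure NE (the eastern merchant: 12 ≥ 7; the western merchant: 12 ≥ 9). The eastern merchant gets 12.
Every other cell has a profitable deviation for at least one player. Highest of {14, 12} is 14.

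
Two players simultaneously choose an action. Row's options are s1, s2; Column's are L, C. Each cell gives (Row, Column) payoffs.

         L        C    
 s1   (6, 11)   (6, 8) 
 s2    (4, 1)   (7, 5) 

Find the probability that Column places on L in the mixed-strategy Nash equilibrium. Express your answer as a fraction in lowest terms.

1/3

Column's mix q on L must make Row indifferent between s1 and s2.
Row's payoff from s1: 6q + 6(1−q). From s2: 4q + 7(1−q).
Set equal: 2q = 1(1−q) → q = 1/3.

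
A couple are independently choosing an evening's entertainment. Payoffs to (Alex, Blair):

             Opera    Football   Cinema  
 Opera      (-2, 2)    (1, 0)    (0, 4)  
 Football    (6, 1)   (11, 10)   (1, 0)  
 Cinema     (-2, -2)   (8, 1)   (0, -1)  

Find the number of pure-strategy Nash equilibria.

Both Football: Alex gets 11 (best alternative 8); Blair gets 10 (best alternative 1). Neither deviates — NE.
Both Cinema is not a NE: Alex would switch to Football (1 > 0).
No other cell survives both best-response checks, so there is 1 pure NE.

1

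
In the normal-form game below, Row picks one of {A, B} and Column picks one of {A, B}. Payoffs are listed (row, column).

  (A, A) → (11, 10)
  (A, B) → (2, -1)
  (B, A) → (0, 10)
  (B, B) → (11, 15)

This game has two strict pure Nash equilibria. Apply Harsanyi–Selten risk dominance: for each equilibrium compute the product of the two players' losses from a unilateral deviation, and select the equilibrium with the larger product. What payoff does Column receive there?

At both A: Row loses 11 − 0 = 11 by deviating; Column loses 10 − (-1) = 11. Product = 11·11 = 121.
At both B: Row loses 11 − 2 = 9 by deviating; Column loses 15 − 10 = 5. Product = 9·5 = 45.
121 > 45, so both A is risk-dominant. Column's payoff there is 10.

10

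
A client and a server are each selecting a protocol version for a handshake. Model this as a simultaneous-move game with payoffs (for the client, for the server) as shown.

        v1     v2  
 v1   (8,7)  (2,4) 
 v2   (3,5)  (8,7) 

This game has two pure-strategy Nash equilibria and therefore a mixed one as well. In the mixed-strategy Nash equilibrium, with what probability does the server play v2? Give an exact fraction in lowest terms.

The server's mix q on v1 must make the client indifferent between v1 and v2.
The client's payoff from v1: 8q + 2(1−q). From v2: 3q + 8(1−q).
Set equal: 5q = 6(1−q) → q = 6/11.
Probability on v2 is 1 − 6/11 = 5/11.

5/11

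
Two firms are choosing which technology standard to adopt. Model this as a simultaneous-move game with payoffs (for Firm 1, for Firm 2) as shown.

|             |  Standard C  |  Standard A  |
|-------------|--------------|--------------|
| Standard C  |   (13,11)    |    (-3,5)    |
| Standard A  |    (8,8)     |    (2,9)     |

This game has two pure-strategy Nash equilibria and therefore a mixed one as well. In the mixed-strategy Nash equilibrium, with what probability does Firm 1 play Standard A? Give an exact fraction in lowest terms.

Firm 1's mix p on Standard C must make Firm 2 indifferent between Standard C and Standard A.
Firm 2's payoff from Standard C: 11p + 8(1−p). From Standard A: 5p + 9(1−p).
Set equal: 6p = 1(1−p) → p = 1/7.
Probability on Standard A is 1 − 1/7 = 6/7.

6/7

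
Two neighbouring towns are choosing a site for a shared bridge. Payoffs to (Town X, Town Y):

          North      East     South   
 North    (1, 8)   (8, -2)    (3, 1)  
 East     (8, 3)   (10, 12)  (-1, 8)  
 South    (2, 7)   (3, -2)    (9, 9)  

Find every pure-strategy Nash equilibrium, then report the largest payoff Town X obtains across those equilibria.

Both East is a pure NE (Town X: 10 ≥ 8; Town Y: 12 ≥ 8). Town X gets 10.
Both South is a pure NE (Town X: 9 ≥ 3; Town Y: 9 ≥ 7). Town X gets 9.
Every other cell has a profitable deviation for at least one player. Highest of {10, 9} is 10.

10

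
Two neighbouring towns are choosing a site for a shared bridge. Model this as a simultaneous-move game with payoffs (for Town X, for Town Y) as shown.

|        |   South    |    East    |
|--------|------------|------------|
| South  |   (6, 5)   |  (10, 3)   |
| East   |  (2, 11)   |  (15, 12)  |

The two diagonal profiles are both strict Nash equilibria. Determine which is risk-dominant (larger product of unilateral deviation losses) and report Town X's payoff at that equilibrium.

6

At both South: Town X loses 6 − 2 = 4 by deviating; Town Y loses 5 − 3 = 2. Product = 4·2 = 8.
At both East: Town X loses 15 − 10 = 5 by deviating; Town Y loses 12 − 11 = 1. Product = 5·1 = 5.
8 > 5, so both South is risk-dominant. Town X's payoff there is 6.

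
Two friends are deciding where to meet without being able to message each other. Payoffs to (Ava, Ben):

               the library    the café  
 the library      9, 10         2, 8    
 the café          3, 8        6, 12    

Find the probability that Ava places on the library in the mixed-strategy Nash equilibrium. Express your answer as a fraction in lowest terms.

Ava's mix p on the library must make Ben indifferent between the library and the café.
Ben's payoff from the library: 10p + 8(1−p). From the café: 8p + 12(1−p).
Set equal: 2p = 4(1−p) → p = 4/6 = 2/3.

2/3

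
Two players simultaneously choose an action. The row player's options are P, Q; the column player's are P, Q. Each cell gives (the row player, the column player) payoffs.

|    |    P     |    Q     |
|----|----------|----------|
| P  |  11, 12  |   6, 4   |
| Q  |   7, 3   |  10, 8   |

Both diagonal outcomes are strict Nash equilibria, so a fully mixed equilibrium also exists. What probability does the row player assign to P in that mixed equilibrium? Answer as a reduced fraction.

5/13

The row player's mix p on P must make the column player indifferent between P and Q.
The column player's payoff from P: 12p + 3(1−p). From Q: 4p + 8(1−p).
Set equal: 8p = 5(1−p) → p = 5/13.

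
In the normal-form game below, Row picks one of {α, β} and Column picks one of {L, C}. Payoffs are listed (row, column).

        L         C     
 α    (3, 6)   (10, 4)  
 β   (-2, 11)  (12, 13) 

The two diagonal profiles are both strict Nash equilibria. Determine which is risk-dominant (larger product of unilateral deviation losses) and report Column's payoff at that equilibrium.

6

At (α, L): Row loses 3 − (-2) = 5 by deviating; Column loses 6 − 4 = 2. Product = 5·2 = 10.
At (β, C): Row loses 12 − 10 = 2 by deviating; Column loses 13 − 11 = 2. Product = 2·2 = 4.
10 > 4, so (α, L) is risk-dominant. Column's payoff there is 6.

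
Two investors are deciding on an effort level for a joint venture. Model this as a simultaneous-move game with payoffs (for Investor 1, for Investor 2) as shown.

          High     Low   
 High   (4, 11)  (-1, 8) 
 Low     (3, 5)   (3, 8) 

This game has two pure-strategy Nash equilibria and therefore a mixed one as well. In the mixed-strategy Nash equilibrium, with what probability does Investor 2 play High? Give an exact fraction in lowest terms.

Investor 2's mix q on High must make Investor 1 indifferent between High and Low.
Investor 1's payoff from High: 4q + (-1)(1−q). From Low: 3q + 3(1−q).
Set equal: 1q = 4(1−q) → q = 4/5.

4/5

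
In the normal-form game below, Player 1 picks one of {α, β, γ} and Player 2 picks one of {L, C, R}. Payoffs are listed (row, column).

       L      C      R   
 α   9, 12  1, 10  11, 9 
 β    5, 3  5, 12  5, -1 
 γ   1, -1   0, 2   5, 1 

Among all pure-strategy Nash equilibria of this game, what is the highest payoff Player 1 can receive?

(α, L) is a pure NE (Player 1: 9 ≥ 5; Player 2: 12 ≥ 10). Player 1 gets 9.
(β, C) is a pure NE (Player 1: 5 ≥ 1; Player 2: 12 ≥ 3). Player 1 gets 5.
Every other cell has a profitable deviation for at least one player. Highest of {9, 5} is 9.

9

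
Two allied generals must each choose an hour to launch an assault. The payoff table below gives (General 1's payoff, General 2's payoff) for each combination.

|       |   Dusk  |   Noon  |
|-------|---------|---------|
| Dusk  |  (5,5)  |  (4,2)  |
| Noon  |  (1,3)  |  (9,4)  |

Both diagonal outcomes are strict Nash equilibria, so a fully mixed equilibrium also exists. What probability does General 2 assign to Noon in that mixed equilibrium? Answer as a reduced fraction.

4/9

General 2's mix q on Dusk must make General 1 indifferent between Dusk and Noon.
General 1's payoff from Dusk: 5q + 4(1−q). From Noon: 1q + 9(1−q).
Set equal: 4q = 5(1−q) → q = 5/9.
Probability on Noon is 1 − 5/9 = 4/9.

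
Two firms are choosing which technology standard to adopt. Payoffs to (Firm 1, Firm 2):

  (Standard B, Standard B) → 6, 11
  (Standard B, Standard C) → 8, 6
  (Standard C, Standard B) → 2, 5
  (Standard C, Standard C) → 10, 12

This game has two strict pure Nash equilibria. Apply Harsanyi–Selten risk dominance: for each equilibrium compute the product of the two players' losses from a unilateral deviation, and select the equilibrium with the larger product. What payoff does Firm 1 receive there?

6

At both Standard B: Firm 1 loses 6 − 2 = 4 by deviating; Firm 2 loses 11 − 6 = 5. Product = 4·5 = 20.
At both Standard C: Firm 1 loses 10 − 8 = 2 by deviating; Firm 2 loses 12 − 5 = 7. Product = 2·7 = 14.
20 > 14, so both Standard B is risk-dominant. Firm 1's payoff there is 6.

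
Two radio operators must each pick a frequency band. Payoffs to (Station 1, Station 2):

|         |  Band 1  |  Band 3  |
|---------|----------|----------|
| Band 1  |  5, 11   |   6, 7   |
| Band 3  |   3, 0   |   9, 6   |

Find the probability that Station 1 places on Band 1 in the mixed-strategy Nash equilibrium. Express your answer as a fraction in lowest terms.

3/5

Station 1's mix p on Band 1 must make Station 2 indifferent between Band 1 and Band 3.
Station 2's payoff from Band 1: 11p + 0(1−p). From Band 3: 7p + 6(1−p).
Set equal: 4p = 6(1−p) → p = 6/10 = 3/5.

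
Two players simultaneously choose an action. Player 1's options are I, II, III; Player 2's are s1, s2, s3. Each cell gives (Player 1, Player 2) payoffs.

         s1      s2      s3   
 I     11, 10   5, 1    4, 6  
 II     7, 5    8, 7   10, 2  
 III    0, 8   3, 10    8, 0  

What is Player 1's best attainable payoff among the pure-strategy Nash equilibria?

(I, s1) is a pure NE (Player 1: 11 ≥ 7; Player 2: 10 ≥ 6). Player 1 gets 11.
(II, s2) is a pure NE (Player 1: 8 ≥ 5; Player 2: 7 ≥ 5). Player 1 gets 8.
Every other cell has a profitable deviation for at least one player. Highest of {11, 8} is 11.

11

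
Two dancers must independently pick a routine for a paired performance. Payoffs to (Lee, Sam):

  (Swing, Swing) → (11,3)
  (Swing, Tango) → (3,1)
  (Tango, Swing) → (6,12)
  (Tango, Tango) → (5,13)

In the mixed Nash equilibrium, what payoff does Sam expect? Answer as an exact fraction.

Lee mixes with probability p on Swing, chosen so Sam is indifferent: 3p + 12(1−p) = 1p + 13(1−p) gives p = 1/3.
Sam's expected payoff is 3·1/3 + 12·2/3 = 9.

9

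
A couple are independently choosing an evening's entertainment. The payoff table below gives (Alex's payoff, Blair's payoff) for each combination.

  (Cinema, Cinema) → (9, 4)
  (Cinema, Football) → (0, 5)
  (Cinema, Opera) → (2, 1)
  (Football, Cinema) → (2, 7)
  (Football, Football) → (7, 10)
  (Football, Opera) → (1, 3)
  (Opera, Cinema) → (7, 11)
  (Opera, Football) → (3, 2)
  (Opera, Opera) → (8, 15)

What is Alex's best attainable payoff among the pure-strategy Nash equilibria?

Both Football is a pure NE (Alex: 7 ≥ 3; Blair: 10 ≥ 7). Alex gets 7.
Both Opera is a pure NE (Alex: 8 ≥ 2; Blair: 15 ≥ 11). Alex gets 8.
Every other cell has a profitable deviation for at least one player. Highest of {7, 8} is 8.

8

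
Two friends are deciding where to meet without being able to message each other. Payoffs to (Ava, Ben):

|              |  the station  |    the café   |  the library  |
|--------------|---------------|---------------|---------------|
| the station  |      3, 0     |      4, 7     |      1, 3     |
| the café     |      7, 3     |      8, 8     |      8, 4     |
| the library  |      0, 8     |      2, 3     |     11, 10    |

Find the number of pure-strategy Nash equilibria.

Both the café: Ava gets 8 (best alternative 4); Ben gets 8 (best alternative 4). Neither deviates — NE.
Both the library: Ava gets 11 (best alternative 8); Ben gets 10 (best alternative 8). Neither deviates — NE.
Both the station is not a NE: Ava would switch to the café (7 > 3).
No other cell survives both best-response checks, so there are 2 pure NE.

2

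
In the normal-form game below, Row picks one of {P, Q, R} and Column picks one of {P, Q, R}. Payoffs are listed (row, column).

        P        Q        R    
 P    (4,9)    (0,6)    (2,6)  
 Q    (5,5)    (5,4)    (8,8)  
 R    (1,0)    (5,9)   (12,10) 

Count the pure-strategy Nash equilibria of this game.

Both R: Row gets 12 (best alternative 8); Column gets 10 (best alternative 9). Neither deviates — NE.
Both Q is not a NE: Column would switch to R (8 > 4).
No other cell survives both best-response checks, so there is 1 pure NE.

1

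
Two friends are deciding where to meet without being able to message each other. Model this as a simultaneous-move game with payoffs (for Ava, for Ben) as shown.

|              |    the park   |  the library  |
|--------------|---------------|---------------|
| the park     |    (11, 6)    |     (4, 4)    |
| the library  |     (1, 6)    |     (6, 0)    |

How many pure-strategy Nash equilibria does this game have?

Both the park: Ava gets 11 (best alternative 1); Ben gets 6 (best alternative 4). Neither deviates — NE.
Both the library is not a NE: Ben would switch to the park (6 > 0).
No other cell survives both best-response checks, so there is 1 pure NE.

1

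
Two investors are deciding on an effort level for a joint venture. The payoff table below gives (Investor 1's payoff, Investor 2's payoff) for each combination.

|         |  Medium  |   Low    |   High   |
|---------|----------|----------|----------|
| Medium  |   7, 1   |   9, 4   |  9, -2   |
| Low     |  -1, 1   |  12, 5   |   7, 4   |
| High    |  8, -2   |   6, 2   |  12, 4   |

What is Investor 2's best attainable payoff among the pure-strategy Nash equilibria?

5

Both Low is a pure NE (Investor 1: 12 ≥ 9; Investor 2: 5 ≥ 4). Investor 2 gets 5.
Both High is a pure NE (Investor 1: 12 ≥ 9; Investor 2: 4 ≥ 2). Investor 2 gets 4.
Every other cell has a profitable deviation for at least one player. Highest of {5, 4} is 5.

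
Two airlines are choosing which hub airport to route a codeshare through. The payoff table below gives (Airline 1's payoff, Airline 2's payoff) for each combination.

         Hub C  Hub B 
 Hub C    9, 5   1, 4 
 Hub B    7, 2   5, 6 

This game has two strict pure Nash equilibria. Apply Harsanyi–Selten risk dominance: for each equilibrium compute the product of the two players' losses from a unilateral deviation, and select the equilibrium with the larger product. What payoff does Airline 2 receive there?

At both Hub C: Airline 1 loses 9 − 7 = 2 by deviating; Airline 2 loses 5 − 4 = 1. Product = 2·1 = 2.
At both Hub B: Airline 1 loses 5 − 1 = 4 by deviating; Airline 2 loses 6 − 2 = 4. Product = 4·4 = 16.
16 > 2, so both Hub B is risk-dominant. Airline 2's payoff there is 6.

6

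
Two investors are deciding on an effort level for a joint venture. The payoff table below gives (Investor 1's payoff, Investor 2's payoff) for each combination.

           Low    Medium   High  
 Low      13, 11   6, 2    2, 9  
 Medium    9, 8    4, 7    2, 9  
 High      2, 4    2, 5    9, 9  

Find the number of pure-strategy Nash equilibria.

Both Low: Investor 1 gets 13 (best alternative 9); Investor 2 gets 11 (best alternative 9). Neither deviates — NE.
Both High: Investor 1 gets 9 (best alternative 2); Investor 2 gets 9 (best alternative 5). Neither deviates — NE.
Both Medium is not a NE: Investor 1 would switch to Low (6 > 4).
No other cell survives both best-response checks, so there are 2 pure NE.

2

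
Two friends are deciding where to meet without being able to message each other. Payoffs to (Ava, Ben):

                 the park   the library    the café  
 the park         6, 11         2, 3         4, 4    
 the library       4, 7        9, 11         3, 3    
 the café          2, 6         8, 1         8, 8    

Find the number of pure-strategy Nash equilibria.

Both the park: Ava gets 6 (best alternative 4); Ben gets 11 (best alternative 4). Neither deviates — NE.
Both the library: Ava gets 9 (best alternative 8); Ben gets 11 (best alternative 7). Neither deviates — NE.
Both the café: Ava gets 8 (best alternative 4); Ben gets 8 (best alternative 6). Neither deviates — NE.
(the park, the café) is not a NE: Ava would switch to the café (8 > 4).
No other cell survives both best-response checks, so there are 3 pure NE.

3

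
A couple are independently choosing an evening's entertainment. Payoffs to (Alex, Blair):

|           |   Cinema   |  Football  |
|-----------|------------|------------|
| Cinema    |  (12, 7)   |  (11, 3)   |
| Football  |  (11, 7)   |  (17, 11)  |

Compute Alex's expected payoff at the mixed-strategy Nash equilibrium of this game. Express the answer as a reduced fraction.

83/7

Blair mixes with probability q on Cinema, chosen so Alex is indifferent: 12q + 11(1−q) = 11q + 17(1−q) gives q = 6/7.
Alex's expected payoff (from either row, since indifferent) is 12·6/7 + 11·1/7 = 83/7.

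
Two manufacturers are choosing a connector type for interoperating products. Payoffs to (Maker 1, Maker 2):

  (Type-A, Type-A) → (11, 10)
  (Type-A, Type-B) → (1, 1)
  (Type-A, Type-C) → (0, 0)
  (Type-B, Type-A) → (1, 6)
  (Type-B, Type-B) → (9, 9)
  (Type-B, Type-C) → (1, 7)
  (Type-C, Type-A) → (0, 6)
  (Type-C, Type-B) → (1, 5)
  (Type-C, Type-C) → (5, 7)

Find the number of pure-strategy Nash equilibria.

3

Both Type-A: Maker 1 gets 11 (best alternative 1); Maker 2 gets 10 (best alternative 1). Neither deviates — NE.
Both Type-B: Maker 1 gets 9 (best alternative 1); Maker 2 gets 9 (best alternative 7). Neither deviates — NE.
Both Type-C: Maker 1 gets 5 (best alternative 1); Maker 2 gets 7 (best alternative 6). Neither deviates — NE.
(Type-C, Type-B) is not a NE: Maker 1 would switch to Type-B (9 > 1).
No other cell survives both best-response checks, so there are 3 pure NE.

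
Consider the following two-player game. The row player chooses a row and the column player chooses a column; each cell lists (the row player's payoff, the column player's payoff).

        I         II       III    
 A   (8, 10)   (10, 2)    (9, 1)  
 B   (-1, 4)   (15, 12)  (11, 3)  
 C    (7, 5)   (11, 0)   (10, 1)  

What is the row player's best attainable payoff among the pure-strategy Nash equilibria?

15

(A, I) is a pure NE (the row player: 8 ≥ 7; the column player: 10 ≥ 2). The row player gets 8.
(B, II) is a pure NE (the row player: 15 ≥ 11; the column player: 12 ≥ 4). The row player gets 15.
Every other cell has a profitable deviation for at least one player. Highest of {8, 15} is 15.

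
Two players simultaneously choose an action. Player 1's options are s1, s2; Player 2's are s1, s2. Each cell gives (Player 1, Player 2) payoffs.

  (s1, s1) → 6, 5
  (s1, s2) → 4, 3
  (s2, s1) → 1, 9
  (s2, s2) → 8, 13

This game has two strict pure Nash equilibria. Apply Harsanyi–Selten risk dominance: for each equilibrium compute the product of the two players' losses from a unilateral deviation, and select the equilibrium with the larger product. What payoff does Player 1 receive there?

8

At both s1: Player 1 loses 6 − 1 = 5 by deviating; Player 2 loses 5 − 3 = 2. Product = 5·2 = 10.
At both s2: Player 1 loses 8 − 4 = 4 by deviating; Player 2 loses 13 − 9 = 4. Product = 4·4 = 16.
16 > 10, so both s2 is risk-dominant. Player 1's payoff there is 8.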